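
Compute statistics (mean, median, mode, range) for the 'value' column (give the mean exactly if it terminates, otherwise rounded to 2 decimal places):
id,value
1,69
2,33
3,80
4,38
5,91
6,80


Data: [69, 33, 80, 38, 91, 80]
Count: 6
Sum: 391
Mean: 391/6 ≈ 65.17 (rounded to 2 decimal places)
Sorted: [33, 38, 69, 80, 80, 91]
Median: 74.5
Mode: 80 (2 times)
Range: 91 - 33 = 58
Min: 33, Max: 91

mean≈65.17, median=74.5, mode=80, range=58


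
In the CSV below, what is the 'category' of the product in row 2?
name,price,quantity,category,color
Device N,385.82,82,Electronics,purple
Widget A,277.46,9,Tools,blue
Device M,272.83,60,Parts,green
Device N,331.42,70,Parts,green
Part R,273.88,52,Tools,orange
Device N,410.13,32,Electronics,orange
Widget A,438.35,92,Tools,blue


Query: Row 2 ('Widget A'), column 'category'
Value: Tools

Tools


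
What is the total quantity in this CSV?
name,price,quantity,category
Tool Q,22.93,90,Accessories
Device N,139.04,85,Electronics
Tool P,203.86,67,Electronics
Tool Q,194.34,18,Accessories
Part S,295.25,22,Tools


Computing total quantity:
Values: [90, 85, 67, 18, 22]
Sum = 282

282


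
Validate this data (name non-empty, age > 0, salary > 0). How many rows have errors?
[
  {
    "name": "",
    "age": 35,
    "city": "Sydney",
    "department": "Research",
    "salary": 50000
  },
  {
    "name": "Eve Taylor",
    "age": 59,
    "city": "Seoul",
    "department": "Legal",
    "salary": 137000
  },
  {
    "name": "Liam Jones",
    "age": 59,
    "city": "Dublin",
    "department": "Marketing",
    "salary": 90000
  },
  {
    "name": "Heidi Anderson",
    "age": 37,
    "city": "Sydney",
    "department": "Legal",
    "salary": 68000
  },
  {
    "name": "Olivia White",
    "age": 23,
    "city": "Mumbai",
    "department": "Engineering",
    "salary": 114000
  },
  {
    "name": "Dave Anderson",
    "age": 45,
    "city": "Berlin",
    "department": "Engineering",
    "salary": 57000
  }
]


Validating 6 records:
Rules: name non-empty, age > 0, salary > 0

  Row 1 (???): empty name
  Row 2 (Eve Taylor): OK
  Row 3 (Liam Jones): OK
  Row 4 (Heidi Anderson): OK
  Row 5 (Olivia White): OK
  Row 6 (Dave Anderson): OK

Total errors: 1

1 errors


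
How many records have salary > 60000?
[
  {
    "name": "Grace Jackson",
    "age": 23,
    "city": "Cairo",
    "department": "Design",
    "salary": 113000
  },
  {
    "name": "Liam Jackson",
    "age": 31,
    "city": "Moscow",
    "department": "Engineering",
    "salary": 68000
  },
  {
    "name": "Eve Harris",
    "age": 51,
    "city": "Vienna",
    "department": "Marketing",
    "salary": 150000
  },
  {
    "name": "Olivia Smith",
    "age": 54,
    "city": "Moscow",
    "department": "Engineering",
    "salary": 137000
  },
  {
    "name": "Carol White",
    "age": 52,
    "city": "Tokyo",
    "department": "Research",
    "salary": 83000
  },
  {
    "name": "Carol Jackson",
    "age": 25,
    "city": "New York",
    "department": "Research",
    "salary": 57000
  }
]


Data: 6 records
Condition: salary > 60000

Checking each record:
  Grace Jackson: 113000 MATCH
  Liam Jackson: 68000 MATCH
  Eve Harris: 150000 MATCH
  Olivia Smith: 137000 MATCH
  Carol White: 83000 MATCH
  Carol Jackson: 57000

Count: 5

5


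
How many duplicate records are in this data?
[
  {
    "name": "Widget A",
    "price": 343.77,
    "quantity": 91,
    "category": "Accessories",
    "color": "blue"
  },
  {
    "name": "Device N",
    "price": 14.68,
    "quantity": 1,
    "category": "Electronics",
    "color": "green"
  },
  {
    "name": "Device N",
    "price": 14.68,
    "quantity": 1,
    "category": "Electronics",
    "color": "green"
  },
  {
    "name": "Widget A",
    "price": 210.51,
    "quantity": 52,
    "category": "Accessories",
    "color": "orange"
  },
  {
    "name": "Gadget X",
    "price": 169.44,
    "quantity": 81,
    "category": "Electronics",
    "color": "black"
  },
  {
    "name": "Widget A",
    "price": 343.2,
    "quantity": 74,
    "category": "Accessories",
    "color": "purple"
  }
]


Checking 6 records for duplicates:

  Row 1: Widget A ($343.77, qty 91)
  Row 2: Device N ($14.68, qty 1)
  Row 3: Device N ($14.68, qty 1) <-- DUPLICATE
  Row 4: Widget A ($210.51, qty 52)
  Row 5: Gadget X ($169.44, qty 81)
  Row 6: Widget A ($343.2, qty 74)

Duplicates found: 1
Unique records: 5

1 duplicates, 5 unique


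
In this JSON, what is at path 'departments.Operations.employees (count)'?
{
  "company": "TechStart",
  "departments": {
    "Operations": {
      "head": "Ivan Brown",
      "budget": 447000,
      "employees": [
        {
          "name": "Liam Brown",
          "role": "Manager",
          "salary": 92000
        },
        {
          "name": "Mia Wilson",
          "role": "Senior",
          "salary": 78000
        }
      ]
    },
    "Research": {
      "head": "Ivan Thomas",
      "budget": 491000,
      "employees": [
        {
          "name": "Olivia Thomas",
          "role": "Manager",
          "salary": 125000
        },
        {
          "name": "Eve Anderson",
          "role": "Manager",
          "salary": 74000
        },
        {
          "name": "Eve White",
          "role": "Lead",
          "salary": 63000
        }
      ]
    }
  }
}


Path: departments.Operations.employees (count)

Navigate:
  -> departments
  -> Operations
  -> employees (array, length 2)

2


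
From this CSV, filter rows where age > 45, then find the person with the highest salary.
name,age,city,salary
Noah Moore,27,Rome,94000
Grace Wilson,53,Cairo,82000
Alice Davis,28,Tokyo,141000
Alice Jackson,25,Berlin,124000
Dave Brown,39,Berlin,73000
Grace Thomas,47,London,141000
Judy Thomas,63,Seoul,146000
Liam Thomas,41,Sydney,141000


Filter: age > 45
Sort by: salary (descending)

Filtered records (3):
  Judy Thomas, age 63, salary $146000
  Grace Thomas, age 47, salary $141000
  Grace Wilson, age 53, salary $82000

Highest salary: Judy Thomas ($146000)

Judy Thomas


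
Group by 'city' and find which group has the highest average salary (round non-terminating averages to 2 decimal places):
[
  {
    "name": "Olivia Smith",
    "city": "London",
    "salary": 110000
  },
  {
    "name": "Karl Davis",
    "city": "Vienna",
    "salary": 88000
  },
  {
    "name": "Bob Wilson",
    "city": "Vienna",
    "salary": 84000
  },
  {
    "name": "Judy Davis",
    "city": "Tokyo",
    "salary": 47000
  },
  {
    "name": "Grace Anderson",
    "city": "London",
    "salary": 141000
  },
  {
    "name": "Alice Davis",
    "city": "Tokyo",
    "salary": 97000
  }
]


Group by: city

Groups:
  London: 2 people, avg salary = 251000/2 = $125500
  Tokyo: 2 people, avg salary = 144000/2 = $72000
  Vienna: 2 people, avg salary = 172000/2 = $86000

Highest average salary: London ($125500)

London ($125500)


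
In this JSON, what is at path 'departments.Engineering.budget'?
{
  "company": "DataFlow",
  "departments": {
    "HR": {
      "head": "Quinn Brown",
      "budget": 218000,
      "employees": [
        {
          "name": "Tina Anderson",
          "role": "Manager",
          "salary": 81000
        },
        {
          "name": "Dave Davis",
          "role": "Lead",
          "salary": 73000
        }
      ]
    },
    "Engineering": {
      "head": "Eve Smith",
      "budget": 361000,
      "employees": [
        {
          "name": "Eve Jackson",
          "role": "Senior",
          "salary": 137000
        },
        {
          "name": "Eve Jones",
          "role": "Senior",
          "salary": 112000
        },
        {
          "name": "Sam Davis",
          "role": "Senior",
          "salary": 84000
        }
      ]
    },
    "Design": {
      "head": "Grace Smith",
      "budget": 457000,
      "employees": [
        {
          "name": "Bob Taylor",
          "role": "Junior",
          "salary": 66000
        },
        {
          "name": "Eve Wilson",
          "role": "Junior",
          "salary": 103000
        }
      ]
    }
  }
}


Path: departments.Engineering.budget

Navigate:
  -> departments
  -> Engineering
  -> budget = 361000

361000


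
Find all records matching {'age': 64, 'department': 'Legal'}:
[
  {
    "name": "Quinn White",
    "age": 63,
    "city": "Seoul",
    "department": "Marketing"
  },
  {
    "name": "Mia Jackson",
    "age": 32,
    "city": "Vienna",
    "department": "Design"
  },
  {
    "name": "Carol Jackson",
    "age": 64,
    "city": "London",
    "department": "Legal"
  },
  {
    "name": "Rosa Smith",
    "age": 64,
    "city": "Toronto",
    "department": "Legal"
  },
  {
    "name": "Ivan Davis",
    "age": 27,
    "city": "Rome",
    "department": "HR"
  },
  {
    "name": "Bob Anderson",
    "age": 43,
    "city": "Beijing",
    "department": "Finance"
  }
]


Search criteria: {'age': 64, 'department': 'Legal'}

Checking 6 records:
  Quinn White: {age: 63, department: Marketing}
  Mia Jackson: {age: 32, department: Design}
  Carol Jackson: {age: 64, department: Legal} <-- MATCH
  Rosa Smith: {age: 64, department: Legal} <-- MATCH
  Ivan Davis: {age: 27, department: HR}
  Bob Anderson: {age: 43, department: Finance}

Matches: ["Carol Jackson", "Rosa Smith"]

["Carol Jackson", "Rosa Smith"]


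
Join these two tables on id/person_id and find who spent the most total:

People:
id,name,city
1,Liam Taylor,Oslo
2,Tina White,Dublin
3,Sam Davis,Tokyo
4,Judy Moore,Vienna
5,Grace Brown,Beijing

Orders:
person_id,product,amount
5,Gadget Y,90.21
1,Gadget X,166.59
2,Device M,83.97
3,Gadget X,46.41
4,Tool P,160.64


Join on: people.id = orders.person_id

Joined rows:
  Grace Brown (Beijing) bought Gadget Y for $90.21
  Liam Taylor (Oslo) bought Gadget X for $166.59
  Tina White (Dublin) bought Device M for $83.97
  Sam Davis (Tokyo) bought Gadget X for $46.41
  Judy Moore (Vienna) bought Tool P for $160.64

Total per person:
  Liam Taylor: $166.59
  Judy Moore: $160.64
  Grace Brown: $90.21
  Tina White: $83.97
  Sam Davis: $46.41

Top spender: Liam Taylor ($166.59)

Liam Taylor ($166.59)


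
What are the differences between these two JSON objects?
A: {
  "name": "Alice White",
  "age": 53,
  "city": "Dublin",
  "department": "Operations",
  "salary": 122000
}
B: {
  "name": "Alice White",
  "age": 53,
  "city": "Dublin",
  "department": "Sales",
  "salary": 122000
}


Comparing each field (in key order):
  name: same
  age: same
  city: same
  department: DIFFERENT
  salary: same
Differences:
  department: Operations -> Sales

1 field(s) changed

1 change: department


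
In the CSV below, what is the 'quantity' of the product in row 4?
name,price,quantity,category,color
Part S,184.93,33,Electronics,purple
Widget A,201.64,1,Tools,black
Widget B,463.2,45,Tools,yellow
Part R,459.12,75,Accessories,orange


Query: Row 4 ('Part R'), column 'quantity'
Value: 75

75


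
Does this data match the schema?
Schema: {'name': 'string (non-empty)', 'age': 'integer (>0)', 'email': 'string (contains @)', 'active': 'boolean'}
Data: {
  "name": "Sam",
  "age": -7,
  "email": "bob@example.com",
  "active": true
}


Validating each field against schema:
  name: OK (non-empty string)
  age: FAIL (-7 is not > 0)
  email: OK (string with @)
  active: OK (boolean)

Result: INVALID (1 error: age)

INVALID (1 error: age)


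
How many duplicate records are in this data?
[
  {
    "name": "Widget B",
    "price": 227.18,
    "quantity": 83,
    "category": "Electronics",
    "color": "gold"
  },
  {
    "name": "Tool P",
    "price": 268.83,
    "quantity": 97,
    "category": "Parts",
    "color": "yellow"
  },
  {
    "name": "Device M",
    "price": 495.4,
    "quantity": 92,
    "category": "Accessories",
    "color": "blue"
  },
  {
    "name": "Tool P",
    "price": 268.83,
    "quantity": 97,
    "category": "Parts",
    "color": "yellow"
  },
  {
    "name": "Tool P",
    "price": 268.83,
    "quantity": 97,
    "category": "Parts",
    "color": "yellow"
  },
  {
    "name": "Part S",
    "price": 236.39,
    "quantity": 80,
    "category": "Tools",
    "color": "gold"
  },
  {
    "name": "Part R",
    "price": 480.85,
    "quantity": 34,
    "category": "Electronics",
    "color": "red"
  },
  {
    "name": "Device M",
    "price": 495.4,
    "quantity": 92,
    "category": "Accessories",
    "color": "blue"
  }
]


Checking 8 records for duplicates:

  Row 1: Widget B ($227.18, qty 83)
  Row 2: Tool P ($268.83, qty 97)
  Row 3: Device M ($495.4, qty 92)
  Row 4: Tool P ($268.83, qty 97) <-- DUPLICATE
  Row 5: Tool P ($268.83, qty 97) <-- DUPLICATE
  Row 6: Part S ($236.39, qty 80)
  Row 7: Part R ($480.85, qty 34)
  Row 8: Device M ($495.4, qty 92) <-- DUPLICATE

Duplicates found: 3
Unique records: 5

3 duplicates, 5 unique


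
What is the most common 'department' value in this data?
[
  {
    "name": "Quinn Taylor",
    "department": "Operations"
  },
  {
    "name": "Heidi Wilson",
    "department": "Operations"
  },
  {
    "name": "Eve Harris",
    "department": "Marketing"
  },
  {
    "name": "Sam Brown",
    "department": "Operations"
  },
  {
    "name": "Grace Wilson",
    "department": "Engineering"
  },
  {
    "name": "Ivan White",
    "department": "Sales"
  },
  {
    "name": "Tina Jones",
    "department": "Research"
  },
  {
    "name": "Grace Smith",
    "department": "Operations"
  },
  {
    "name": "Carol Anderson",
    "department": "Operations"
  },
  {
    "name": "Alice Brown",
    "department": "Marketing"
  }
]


Counting 'department' values across 10 records:

  Operations: 5 #####
  Marketing: 2 ##
  Engineering: 1 #
  Sales: 1 #
  Research: 1 #

Most common: Operations (5 times)

Operations (5 times)


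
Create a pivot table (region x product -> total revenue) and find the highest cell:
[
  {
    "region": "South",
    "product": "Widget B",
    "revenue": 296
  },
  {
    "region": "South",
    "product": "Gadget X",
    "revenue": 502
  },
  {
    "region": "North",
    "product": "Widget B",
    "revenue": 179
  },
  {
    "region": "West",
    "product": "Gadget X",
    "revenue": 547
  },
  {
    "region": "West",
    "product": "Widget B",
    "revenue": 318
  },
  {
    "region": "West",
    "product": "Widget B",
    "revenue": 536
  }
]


Pivot: region (rows) x product (columns) -> total revenue

     Gadget X      Widget B    
North            0           179  
South          502           296  
West           547           854  

Highest: West / Widget B = $854

West / Widget B = $854


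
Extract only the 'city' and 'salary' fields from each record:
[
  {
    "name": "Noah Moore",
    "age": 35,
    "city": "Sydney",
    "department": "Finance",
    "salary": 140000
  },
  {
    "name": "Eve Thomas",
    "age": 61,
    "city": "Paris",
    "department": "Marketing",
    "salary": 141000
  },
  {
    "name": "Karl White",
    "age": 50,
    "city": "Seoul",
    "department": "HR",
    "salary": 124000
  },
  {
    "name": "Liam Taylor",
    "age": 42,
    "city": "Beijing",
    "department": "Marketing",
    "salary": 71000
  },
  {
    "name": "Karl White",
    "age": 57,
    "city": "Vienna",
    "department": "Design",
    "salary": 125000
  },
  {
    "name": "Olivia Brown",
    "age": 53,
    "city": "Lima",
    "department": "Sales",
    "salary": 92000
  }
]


Original: 6 records with fields: name, age, city, department, salary
Keep: ['city', 'salary']
Drop: ['name', 'age', 'department']
Result: 6 records, 2 fields each

[
  {
    "city": "Sydney",
    "salary": 140000
  },
  {
    "city": "Paris",
    "salary": 141000
  },
  {
    "city": "Seoul",
    "salary": 124000
  },
  {
    "city": "Beijing",
    "salary": 71000
  },
  {
    "city": "Vienna",
    "salary": 125000
  },
  {
    "city": "Lima",
    "salary": 92000
  }
]


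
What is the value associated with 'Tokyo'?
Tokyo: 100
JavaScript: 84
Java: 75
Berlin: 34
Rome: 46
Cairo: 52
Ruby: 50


Looking up key 'Tokyo'
Value: 100

100


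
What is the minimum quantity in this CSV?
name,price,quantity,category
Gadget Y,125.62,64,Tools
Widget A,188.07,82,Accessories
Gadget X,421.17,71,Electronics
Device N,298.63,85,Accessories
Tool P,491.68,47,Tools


Computing minimum quantity:
Values: [64, 82, 71, 85, 47]
Min = 47

47


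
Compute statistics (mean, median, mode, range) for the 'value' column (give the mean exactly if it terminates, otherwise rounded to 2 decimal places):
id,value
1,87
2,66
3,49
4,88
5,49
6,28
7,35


Data: [87, 66, 49, 88, 49, 28, 35]
Count: 7
Sum: 402
Mean: 402/7 ≈ 57.43 (rounded to 2 decimal places)
Sorted: [28, 35, 49, 49, 66, 87, 88]
Median: 49.0
Mode: 49 (2 times)
Range: 88 - 28 = 60
Min: 28, Max: 88

mean≈57.43, median=49.0, mode=49, range=60


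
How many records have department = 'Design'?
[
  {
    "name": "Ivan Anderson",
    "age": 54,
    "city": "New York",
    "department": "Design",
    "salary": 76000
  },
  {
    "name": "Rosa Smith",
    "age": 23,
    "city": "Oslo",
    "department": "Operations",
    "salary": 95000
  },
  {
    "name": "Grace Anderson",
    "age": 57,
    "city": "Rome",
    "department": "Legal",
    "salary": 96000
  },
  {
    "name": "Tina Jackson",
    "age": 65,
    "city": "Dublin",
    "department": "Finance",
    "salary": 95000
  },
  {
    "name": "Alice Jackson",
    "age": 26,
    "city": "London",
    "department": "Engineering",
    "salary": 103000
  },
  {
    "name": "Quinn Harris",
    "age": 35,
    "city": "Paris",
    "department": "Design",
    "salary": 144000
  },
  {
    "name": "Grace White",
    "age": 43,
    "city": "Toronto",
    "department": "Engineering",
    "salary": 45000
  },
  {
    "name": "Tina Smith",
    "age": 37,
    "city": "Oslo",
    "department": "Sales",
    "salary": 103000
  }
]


Data: 8 records
Condition: department = 'Design'

Checking each record:
  Ivan Anderson: Design MATCH
  Rosa Smith: Operations
  Grace Anderson: Legal
  Tina Jackson: Finance
  Alice Jackson: Engineering
  Quinn Harris: Design MATCH
  Grace White: Engineering
  Tina Smith: Sales

Count: 2

2


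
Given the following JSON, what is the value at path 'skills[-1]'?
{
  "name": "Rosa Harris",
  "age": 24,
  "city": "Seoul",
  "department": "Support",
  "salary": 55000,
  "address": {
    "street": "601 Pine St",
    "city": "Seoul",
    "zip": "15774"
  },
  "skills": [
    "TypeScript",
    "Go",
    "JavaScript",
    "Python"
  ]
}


Query: skills[-1]
Path: skills -> last element
Value: Python

Python


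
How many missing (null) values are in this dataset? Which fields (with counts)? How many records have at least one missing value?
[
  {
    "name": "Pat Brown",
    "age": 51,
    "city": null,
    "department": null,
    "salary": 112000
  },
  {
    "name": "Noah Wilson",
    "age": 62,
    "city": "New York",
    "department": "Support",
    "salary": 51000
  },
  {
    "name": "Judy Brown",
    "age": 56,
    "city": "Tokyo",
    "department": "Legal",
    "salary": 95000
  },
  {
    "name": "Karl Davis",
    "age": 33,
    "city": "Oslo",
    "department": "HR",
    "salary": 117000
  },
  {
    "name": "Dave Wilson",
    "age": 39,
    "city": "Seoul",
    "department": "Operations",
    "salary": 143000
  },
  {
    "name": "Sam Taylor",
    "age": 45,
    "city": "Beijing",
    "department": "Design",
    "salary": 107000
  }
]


Checking for missing (null) values in 6 records:

  Pat Brown: city, department
  Noah Wilson: complete
  Judy Brown: complete
  Karl Davis: complete
  Dave Wilson: complete
  Sam Taylor: complete

Per field:
  name: 0 missing
  age: 0 missing
  city: 1 missing
  department: 1 missing
  salary: 0 missing

Total missing values: 2
Records with any missing: 1

2 missing values (city: 1, department: 1); 1 incomplete records


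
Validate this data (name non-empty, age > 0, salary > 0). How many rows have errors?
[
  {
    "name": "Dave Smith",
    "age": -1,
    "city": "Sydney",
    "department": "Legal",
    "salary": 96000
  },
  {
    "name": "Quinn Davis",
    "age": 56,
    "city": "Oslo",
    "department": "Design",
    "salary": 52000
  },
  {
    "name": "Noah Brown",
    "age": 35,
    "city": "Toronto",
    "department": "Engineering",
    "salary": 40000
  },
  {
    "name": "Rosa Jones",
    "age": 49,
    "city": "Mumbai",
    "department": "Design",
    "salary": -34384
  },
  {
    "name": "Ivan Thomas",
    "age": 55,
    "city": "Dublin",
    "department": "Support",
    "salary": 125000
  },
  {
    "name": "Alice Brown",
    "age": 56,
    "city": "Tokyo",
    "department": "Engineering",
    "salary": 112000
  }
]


Validating 6 records:
Rules: name non-empty, age > 0, salary > 0

  Row 1 (Dave Smith): negative age: -1
  Row 2 (Quinn Davis): OK
  Row 3 (Noah Brown): OK
  Row 4 (Rosa Jones): negative salary: -34384
  Row 5 (Ivan Thomas): OK
  Row 6 (Alice Brown): OK

Total errors: 2

2 errors


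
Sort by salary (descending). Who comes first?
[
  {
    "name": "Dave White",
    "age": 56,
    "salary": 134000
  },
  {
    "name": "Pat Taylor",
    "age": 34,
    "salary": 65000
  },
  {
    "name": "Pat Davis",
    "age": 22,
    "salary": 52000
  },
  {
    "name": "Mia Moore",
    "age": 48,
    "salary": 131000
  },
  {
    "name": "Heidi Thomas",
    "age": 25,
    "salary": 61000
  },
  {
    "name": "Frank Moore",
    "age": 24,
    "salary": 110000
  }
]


Sort by: salary (descending)

Sorted order:
  1. Dave White (salary = 134000)
  2. Mia Moore (salary = 131000)
  3. Frank Moore (salary = 110000)
  4. Pat Taylor (salary = 65000)
  5. Heidi Thomas (salary = 61000)
  6. Pat Davis (salary = 52000)

First: Dave White

Dave White


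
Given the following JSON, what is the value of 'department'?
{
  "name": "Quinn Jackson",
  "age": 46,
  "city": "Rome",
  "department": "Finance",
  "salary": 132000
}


Looking up field 'department'
Value: Finance

Finance


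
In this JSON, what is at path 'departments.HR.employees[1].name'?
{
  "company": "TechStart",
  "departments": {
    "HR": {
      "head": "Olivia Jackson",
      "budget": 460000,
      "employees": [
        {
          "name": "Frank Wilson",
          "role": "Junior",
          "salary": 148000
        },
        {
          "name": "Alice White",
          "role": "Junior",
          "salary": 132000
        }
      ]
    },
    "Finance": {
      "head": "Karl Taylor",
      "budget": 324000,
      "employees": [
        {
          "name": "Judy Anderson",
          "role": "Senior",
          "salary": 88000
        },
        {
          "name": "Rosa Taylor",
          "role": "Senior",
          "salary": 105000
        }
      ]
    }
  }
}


Path: departments.HR.employees[1].name

Navigate:
  -> departments
  -> HR
  -> employees[1].name = 'Alice White'

Alice White


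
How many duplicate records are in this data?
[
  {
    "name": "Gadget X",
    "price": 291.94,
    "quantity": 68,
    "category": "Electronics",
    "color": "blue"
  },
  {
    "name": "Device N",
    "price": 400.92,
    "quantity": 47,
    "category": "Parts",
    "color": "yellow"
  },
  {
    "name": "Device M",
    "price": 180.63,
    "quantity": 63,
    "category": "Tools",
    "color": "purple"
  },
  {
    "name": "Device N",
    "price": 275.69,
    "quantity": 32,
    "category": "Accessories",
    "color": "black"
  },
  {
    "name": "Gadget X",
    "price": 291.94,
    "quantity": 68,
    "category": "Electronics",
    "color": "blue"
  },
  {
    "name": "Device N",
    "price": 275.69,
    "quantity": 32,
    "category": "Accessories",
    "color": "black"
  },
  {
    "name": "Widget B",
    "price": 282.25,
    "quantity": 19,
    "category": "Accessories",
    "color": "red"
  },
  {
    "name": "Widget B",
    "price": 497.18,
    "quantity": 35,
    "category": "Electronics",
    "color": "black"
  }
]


Checking 8 records for duplicates:

  Row 1: Gadget X ($291.94, qty 68)
  Row 2: Device N ($400.92, qty 47)
  Row 3: Device M ($180.63, qty 63)
  Row 4: Device N ($275.69, qty 32)
  Row 5: Gadget X ($291.94, qty 68) <-- DUPLICATE
  Row 6: Device N ($275.69, qty 32) <-- DUPLICATE
  Row 7: Widget B ($282.25, qty 19)
  Row 8: Widget B ($497.18, qty 35)

Duplicates found: 2
Unique records: 6

2 duplicates, 6 unique


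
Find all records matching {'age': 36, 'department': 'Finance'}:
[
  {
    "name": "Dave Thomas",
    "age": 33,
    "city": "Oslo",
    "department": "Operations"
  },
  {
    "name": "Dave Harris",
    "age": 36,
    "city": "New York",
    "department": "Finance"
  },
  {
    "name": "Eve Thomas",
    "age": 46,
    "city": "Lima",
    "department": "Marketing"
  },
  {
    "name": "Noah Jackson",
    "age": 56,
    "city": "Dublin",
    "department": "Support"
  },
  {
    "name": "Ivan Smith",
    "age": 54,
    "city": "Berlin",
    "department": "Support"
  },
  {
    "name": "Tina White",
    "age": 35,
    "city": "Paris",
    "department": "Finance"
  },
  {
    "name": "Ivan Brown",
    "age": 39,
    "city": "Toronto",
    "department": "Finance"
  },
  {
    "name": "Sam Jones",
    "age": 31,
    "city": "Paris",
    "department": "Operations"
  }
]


Search criteria: {'age': 36, 'department': 'Finance'}

Checking 8 records:
  Dave Thomas: {age: 33, department: Operations}
  Dave Harris: {age: 36, department: Finance} <-- MATCH
  Eve Thomas: {age: 46, department: Marketing}
  Noah Jackson: {age: 56, department: Support}
  Ivan Smith: {age: 54, department: Support}
  Tina White: {age: 35, department: Finance}
  Ivan Brown: {age: 39, department: Finance}
  Sam Jones: {age: 31, department: Operations}

Matches: ["Dave Harris"]

["Dave Harris"]


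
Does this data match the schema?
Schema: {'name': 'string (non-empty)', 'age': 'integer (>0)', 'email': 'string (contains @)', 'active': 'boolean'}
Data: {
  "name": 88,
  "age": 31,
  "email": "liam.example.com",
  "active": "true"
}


Validating each field against schema:
  name: FAIL (88 is not a string)
  age: OK (positive integer)
  email: FAIL ("liam.example.com" does not contain @)
  active: FAIL ("true" is not a boolean)

Result: INVALID (3 errors: name, email, active)

INVALID (3 errors: name, email, active)


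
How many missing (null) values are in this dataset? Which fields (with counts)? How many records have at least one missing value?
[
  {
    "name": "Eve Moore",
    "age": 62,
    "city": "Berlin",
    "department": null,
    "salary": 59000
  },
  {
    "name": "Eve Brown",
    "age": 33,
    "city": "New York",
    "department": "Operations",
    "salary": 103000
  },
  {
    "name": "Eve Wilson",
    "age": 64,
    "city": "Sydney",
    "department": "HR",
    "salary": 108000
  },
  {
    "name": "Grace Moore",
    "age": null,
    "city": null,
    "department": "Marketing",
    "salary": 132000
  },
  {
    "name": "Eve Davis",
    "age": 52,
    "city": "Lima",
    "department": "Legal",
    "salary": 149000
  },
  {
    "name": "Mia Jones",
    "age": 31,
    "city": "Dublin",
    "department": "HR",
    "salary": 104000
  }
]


Checking for missing (null) values in 6 records:

  Eve Moore: department
  Eve Brown: complete
  Eve Wilson: complete
  Grace Moore: age, city
  Eve Davis: complete
  Mia Jones: complete

Per field:
  name: 0 missing
  age: 1 missing
  city: 1 missing
  department: 1 missing
  salary: 0 missing

Total missing values: 3
Records with any missing: 2

3 missing values (age: 1, city: 1, department: 1); 2 incomplete records


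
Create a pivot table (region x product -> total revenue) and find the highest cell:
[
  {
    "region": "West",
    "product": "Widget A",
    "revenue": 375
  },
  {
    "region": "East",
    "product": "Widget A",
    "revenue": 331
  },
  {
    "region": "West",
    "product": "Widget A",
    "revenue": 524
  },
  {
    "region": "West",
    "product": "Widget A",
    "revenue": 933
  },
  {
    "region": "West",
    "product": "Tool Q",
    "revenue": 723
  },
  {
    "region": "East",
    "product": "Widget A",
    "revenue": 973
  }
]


Pivot: region (rows) x product (columns) -> total revenue

     Tool Q        Widget A    
East             0          1304  
West           723          1832  

Highest: West / Widget A = $1832

West / Widget A = $1832


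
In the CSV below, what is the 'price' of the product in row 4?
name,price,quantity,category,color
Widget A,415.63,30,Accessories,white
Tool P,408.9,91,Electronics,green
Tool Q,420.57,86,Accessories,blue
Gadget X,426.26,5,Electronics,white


Query: Row 4 ('Gadget X'), column 'price'
Value: 426.26

426.26


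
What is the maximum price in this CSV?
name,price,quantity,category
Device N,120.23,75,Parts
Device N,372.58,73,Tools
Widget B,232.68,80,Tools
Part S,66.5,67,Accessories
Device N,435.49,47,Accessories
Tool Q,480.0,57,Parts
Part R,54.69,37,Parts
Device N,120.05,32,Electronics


Computing maximum price:
Values: [120.23, 372.58, 232.68, 66.5, 435.49, 480.0, 54.69, 120.05]
Max = 480.0

480.0


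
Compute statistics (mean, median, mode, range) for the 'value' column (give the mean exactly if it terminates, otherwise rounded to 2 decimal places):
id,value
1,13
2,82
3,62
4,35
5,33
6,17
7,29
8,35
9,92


Data: [13, 82, 62, 35, 33, 17, 29, 35, 92]
Count: 9
Sum: 398
Mean: 398/9 ≈ 44.22 (rounded to 2 decimal places)
Sorted: [13, 17, 29, 33, 35, 35, 62, 82, 92]
Median: 35.0
Mode: 35 (2 times)
Range: 92 - 13 = 79
Min: 13, Max: 92

mean≈44.22, median=35.0, mode=35, range=79


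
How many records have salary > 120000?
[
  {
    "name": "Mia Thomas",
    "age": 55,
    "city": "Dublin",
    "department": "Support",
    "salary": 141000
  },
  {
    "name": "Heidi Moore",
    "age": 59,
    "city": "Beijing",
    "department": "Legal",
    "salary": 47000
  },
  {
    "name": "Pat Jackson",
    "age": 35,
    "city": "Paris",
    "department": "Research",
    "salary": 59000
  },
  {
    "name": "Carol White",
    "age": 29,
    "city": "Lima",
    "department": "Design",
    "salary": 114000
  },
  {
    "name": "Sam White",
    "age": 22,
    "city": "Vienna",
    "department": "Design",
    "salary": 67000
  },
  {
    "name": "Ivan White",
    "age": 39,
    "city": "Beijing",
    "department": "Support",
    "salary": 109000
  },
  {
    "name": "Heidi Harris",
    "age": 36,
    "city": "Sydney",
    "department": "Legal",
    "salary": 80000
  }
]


Data: 7 records
Condition: salary > 120000

Checking each record:
  Mia Thomas: 141000 MATCH
  Heidi Moore: 47000
  Pat Jackson: 59000
  Carol White: 114000
  Sam White: 67000
  Ivan White: 109000
  Heidi Harris: 80000

Count: 1

1


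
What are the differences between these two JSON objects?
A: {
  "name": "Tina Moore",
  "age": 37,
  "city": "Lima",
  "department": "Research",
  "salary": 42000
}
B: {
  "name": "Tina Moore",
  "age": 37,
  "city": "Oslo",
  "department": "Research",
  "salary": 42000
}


Comparing each field (in key order):
  name: same
  age: same
  city: DIFFERENT
  department: same
  salary: same
Differences:
  city: Lima -> Oslo

1 field(s) changed

1 change: city


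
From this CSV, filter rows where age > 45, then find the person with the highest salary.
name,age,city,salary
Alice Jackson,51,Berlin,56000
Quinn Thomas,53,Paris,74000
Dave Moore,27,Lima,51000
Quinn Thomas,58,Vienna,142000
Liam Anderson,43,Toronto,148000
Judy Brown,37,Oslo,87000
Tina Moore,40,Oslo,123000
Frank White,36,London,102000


Filter: age > 45
Sort by: salary (descending)

Filtered records (3):
  Quinn Thomas, age 58, salary $142000
  Quinn Thomas, age 53, salary $74000
  Alice Jackson, age 51, salary $56000

Highest salary: Quinn Thomas ($142000)

Quinn Thomas


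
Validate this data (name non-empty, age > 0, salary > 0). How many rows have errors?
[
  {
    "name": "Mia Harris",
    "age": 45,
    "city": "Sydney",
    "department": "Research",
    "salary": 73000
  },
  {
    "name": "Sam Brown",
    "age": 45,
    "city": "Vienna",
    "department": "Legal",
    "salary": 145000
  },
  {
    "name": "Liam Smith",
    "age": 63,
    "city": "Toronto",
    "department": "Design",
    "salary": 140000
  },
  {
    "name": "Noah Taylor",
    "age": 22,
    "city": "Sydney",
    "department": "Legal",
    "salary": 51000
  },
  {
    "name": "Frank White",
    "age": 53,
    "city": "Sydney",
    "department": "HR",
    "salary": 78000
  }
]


Validating 5 records:
Rules: name non-empty, age > 0, salary > 0

  Row 1 (Mia Harris): OK
  Row 2 (Sam Brown): OK
  Row 3 (Liam Smith): OK
  Row 4 (Noah Taylor): OK
  Row 5 (Frank White): OK

Total errors: 0

0 errors


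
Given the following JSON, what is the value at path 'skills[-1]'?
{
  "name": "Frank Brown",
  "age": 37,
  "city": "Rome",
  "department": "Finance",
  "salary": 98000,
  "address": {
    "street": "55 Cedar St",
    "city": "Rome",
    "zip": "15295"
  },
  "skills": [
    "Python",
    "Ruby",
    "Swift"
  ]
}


Query: skills[-1]
Path: skills -> last element
Value: Swift

Swift


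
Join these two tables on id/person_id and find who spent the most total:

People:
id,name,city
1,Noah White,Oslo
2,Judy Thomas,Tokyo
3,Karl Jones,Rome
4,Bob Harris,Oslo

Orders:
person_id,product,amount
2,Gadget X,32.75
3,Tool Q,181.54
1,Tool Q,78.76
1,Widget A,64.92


Join on: people.id = orders.person_id

Joined rows:
  Judy Thomas (Tokyo) bought Gadget X for $32.75
  Karl Jones (Rome) bought Tool Q for $181.54
  Noah White (Oslo) bought Tool Q for $78.76
  Noah White (Oslo) bought Widget A for $64.92

Total per person:
  Karl Jones: $181.54
  Noah White: $143.68
  Judy Thomas: $32.75

Top spender: Karl Jones ($181.54)

Karl Jones ($181.54)


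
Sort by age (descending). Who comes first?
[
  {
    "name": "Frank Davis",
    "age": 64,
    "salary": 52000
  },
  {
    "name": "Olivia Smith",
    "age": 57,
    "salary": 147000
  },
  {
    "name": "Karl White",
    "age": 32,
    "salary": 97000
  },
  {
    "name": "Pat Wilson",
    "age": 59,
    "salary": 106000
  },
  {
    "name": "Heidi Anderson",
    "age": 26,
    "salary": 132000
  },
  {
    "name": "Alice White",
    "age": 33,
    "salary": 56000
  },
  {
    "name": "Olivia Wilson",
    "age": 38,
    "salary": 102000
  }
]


Sort by: age (descending)

Sorted order:
  1. Frank Davis (age = 64)
  2. Pat Wilson (age = 59)
  3. Olivia Smith (age = 57)
  4. Olivia Wilson (age = 38)
  5. Alice White (age = 33)
  6. Karl White (age = 32)
  7. Heidi Anderson (age = 26)

First: Frank Davis

Frank Davis


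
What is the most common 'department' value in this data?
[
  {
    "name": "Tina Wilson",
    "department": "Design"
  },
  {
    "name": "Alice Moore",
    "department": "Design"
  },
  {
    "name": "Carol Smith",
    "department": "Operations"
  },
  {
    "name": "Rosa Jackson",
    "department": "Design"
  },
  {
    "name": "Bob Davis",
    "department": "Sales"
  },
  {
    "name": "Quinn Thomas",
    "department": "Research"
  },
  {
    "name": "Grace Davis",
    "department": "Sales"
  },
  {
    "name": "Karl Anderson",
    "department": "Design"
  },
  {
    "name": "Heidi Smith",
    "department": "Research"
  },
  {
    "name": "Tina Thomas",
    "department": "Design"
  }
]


Counting 'department' values across 10 records:

  Design: 5 #####
  Sales: 2 ##
  Research: 2 ##
  Operations: 1 #

Most common: Design (5 times)

Design (5 times)


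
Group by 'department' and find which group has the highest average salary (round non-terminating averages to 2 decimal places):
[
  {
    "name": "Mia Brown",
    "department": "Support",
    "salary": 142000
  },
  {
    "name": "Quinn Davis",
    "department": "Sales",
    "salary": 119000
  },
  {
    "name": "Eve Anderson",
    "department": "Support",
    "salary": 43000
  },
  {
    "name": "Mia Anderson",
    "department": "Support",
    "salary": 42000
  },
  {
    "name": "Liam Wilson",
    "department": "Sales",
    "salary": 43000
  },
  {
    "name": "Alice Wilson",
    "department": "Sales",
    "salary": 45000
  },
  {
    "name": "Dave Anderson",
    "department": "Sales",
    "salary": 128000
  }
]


Group by: department

Groups:
  Sales: 4 people, avg salary = 335000/4 = $83750
  Support: 3 people, avg salary = 227000/3 ≈ $75666.67

Highest average salary: Sales ($83750)

Sales ($83750)


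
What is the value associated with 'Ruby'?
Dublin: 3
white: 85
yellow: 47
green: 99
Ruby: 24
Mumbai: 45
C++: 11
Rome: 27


Looking up key 'Ruby'
Value: 24

24


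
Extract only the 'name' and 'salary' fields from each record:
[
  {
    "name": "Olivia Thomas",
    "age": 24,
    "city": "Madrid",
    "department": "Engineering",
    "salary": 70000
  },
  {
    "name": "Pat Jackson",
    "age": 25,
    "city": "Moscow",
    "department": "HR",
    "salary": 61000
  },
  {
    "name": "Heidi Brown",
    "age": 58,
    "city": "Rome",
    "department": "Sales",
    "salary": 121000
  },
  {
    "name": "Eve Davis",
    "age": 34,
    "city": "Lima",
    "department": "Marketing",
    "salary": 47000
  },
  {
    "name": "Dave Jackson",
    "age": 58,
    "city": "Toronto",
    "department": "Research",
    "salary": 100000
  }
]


Original: 5 records with fields: name, age, city, department, salary
Keep: ['name', 'salary']
Drop: ['age', 'city', 'department']
Result: 5 records, 2 fields each

[
  {
    "name": "Olivia Thomas",
    "salary": 70000
  },
  {
    "name": "Pat Jackson",
    "salary": 61000
  },
  {
    "name": "Heidi Brown",
    "salary": 121000
  },
  {
    "name": "Eve Davis",
    "salary": 47000
  },
  {
    "name": "Dave Jackson",
    "salary": 100000
  }
]


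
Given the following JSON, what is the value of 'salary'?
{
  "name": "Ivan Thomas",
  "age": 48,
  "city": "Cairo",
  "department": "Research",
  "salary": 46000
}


Looking up field 'salary'
Value: 46000

46000


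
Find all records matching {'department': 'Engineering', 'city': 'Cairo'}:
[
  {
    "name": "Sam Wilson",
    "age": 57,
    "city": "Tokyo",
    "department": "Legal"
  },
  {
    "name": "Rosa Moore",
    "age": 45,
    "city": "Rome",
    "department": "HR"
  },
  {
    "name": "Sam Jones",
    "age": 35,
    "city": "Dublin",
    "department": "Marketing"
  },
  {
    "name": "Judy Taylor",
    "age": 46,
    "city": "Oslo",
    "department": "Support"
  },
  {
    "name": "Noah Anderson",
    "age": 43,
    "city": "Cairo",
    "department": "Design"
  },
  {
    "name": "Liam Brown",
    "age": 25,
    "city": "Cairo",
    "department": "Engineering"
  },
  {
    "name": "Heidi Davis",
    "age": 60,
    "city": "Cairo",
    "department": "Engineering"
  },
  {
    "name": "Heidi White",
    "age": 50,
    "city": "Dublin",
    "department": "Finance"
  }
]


Search criteria: {'department': 'Engineering', 'city': 'Cairo'}

Checking 8 records:
  Sam Wilson: {department: Legal, city: Tokyo}
  Rosa Moore: {department: HR, city: Rome}
  Sam Jones: {department: Marketing, city: Dublin}
  Judy Taylor: {department: Support, city: Oslo}
  Noah Anderson: {department: Design, city: Cairo}
  Liam Brown: {department: Engineering, city: Cairo} <-- MATCH
  Heidi Davis: {department: Engineering, city: Cairo} <-- MATCH
  Heidi White: {department: Finance, city: Dublin}

Matches: ["Liam Brown", "Heidi Davis"]

["Liam Brown", "Heidi Davis"]


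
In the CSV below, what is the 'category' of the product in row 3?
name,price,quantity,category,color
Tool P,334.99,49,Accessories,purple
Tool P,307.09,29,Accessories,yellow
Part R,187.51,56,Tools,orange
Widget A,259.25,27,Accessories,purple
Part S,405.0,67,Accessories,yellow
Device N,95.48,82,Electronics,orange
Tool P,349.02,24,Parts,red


Query: Row 3 ('Part R'), column 'category'
Value: Tools

Tools


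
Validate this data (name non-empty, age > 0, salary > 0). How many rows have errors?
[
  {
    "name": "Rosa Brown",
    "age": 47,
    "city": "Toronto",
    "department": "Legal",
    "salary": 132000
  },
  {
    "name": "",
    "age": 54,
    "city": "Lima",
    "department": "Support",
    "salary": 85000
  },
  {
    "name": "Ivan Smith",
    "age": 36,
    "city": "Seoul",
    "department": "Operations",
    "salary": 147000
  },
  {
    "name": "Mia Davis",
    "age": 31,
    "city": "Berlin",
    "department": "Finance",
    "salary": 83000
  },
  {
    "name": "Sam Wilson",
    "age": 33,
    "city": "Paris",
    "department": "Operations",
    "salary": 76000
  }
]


Validating 5 records:
Rules: name non-empty, age > 0, salary > 0

  Row 1 (Rosa Brown): OK
  Row 2 (???): empty name
  Row 3 (Ivan Smith): OK
  Row 4 (Mia Davis): OK
  Row 5 (Sam Wilson): OK

Total errors: 1

1 errors
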